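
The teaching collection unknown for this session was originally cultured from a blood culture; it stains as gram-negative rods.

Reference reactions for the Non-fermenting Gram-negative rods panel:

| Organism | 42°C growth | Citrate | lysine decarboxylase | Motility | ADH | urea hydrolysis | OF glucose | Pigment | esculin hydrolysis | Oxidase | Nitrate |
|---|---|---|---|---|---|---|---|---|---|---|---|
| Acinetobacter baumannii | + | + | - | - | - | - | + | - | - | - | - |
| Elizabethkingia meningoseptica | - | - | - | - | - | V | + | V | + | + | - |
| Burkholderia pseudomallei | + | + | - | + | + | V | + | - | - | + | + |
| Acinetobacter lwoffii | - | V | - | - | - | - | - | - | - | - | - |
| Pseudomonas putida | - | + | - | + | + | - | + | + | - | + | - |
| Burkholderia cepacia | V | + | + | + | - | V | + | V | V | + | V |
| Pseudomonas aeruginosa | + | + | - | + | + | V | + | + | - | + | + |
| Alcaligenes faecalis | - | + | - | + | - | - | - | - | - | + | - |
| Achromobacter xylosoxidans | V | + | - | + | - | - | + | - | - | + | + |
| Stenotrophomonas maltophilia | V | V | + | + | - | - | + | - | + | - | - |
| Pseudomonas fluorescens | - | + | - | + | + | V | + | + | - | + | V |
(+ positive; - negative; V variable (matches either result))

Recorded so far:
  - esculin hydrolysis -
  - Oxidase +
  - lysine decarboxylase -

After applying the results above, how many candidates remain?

6

Oxidase +: excludes Acinetobacter baumannii, Acinetobacter lwoffii, Stenotrophomonas maltophilia — 8 left.
esculin hydrolysis -: excludes Elizabethkingia meningoseptica — 7 left.
lysine decarboxylase -: excludes Burkholderia cepacia — 6 left.
Still consistent: Achromobacter xylosoxidans, Alcaligenes faecalis, Burkholderia pseudomallei, Pseudomonas aeruginosa, Pseudomonas fluorescens, Pseudomonas putida.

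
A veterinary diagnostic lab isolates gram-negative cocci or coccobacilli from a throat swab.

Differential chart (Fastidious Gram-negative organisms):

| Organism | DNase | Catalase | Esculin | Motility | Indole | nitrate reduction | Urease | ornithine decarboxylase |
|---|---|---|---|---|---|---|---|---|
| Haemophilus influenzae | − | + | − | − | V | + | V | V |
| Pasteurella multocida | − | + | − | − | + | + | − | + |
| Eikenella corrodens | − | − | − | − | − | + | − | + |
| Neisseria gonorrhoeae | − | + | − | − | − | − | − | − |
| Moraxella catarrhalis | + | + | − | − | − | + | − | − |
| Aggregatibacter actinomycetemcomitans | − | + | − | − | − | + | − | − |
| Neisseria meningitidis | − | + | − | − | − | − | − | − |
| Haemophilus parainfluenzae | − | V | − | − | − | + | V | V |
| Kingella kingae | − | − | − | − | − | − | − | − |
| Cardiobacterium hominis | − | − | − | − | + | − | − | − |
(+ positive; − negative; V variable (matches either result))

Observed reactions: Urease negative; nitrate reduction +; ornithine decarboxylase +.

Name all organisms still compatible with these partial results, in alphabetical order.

Eikenella corrodens, Haemophilus influenzae, Haemophilus parainfluenzae, Pasteurella multocida

ornithine decarboxylase +: excludes 6 organisms — 4 left.
nitrate reduction +: all 4 remaining candidates are consistent.
Urease −: all 4 remaining candidates are consistent.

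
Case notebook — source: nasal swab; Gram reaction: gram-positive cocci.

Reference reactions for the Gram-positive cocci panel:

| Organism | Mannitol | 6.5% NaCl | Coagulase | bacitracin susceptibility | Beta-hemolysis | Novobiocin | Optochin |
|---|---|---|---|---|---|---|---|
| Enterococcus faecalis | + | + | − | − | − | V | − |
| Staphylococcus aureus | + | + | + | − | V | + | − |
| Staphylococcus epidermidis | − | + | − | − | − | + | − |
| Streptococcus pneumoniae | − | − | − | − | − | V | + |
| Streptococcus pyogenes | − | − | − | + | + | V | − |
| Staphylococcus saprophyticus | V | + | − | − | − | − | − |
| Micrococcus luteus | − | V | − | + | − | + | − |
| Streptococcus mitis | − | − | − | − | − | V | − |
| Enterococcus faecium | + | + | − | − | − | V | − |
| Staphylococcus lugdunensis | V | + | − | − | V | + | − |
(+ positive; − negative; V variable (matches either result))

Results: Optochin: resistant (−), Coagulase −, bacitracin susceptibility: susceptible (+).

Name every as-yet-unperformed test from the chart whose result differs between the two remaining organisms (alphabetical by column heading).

bacitracin susceptibility +: excludes 8 organisms — 2 left.
Coagulase −: all 2 remaining candidates are consistent.
Optochin −: all 2 remaining candidates are consistent.
Two candidates remain: Micrococcus luteus and Streptococcus pyogenes.
  Mannitol: − vs − — same for both, does not separate.
  6.5% NaCl: V vs − — variable for at least one, does not separate.
  Beta-hemolysis: Micrococcus luteus −, Streptococcus pyogenes + — discriminates.
  Novobiocin: + vs V — variable for at least one, does not separate.

Beta-hemolysis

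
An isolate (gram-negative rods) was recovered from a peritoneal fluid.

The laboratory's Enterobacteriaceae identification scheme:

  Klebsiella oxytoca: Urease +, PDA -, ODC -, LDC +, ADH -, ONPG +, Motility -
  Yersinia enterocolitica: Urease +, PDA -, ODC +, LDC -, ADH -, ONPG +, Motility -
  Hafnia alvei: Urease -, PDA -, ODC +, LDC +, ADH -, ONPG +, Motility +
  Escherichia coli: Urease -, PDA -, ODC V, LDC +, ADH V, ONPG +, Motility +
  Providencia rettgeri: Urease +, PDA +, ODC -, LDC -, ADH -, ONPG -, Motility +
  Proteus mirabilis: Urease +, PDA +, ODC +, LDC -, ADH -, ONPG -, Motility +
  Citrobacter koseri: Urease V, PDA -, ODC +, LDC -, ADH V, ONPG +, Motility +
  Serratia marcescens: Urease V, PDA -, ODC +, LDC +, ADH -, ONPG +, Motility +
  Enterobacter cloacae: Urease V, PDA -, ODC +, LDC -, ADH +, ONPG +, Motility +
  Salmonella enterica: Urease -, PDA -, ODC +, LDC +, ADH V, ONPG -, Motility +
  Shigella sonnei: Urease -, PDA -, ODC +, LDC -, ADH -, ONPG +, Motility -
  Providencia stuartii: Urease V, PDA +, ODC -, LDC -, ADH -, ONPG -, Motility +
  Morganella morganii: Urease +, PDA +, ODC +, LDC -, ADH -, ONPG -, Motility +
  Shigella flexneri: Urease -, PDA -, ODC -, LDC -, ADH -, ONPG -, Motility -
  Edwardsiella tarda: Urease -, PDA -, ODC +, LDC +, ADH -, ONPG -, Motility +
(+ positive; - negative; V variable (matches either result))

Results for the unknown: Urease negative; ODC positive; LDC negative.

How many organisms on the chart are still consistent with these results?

LDC -: excludes 6 organisms — 9 left.
ODC +: excludes Providencia rettgeri, Providencia stuartii, Shigella flexneri — 6 left.
Urease -: excludes Yersinia enterocolitica, Proteus mirabilis, Morganella morganii — 3 left.
Still consistent: Citrobacter koseri, Enterobacter cloacae, Shigella sonnei.

3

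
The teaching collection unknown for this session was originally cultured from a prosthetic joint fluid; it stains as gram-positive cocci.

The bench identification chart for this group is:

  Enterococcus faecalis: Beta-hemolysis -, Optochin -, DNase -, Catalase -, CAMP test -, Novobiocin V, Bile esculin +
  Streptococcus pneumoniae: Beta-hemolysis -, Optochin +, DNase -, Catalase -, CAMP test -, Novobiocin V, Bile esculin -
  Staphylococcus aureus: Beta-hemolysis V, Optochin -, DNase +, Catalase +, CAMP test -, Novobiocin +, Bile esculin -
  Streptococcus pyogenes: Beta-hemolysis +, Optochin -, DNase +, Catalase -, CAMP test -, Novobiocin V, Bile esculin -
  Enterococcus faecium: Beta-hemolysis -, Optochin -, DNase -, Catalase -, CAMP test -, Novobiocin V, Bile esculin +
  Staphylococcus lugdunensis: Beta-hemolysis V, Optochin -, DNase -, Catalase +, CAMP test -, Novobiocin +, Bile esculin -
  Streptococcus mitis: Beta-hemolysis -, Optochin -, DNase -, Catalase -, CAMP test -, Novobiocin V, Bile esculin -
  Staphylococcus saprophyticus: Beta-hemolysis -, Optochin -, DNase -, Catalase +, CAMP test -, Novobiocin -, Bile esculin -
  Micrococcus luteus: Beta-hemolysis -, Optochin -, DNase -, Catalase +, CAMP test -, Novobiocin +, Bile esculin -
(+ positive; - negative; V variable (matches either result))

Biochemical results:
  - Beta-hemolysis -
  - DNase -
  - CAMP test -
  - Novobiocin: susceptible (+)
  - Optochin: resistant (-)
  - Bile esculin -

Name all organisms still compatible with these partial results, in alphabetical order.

Micrococcus luteus, Staphylococcus lugdunensis, Streptococcus mitis

Optochin -: excludes Streptococcus pneumoniae — 8 left.
Bile esculin -: excludes Enterococcus faecalis, Enterococcus faecium — 6 left.
CAMP test -: all 6 remaining candidates are consistent.
Beta-hemolysis -: excludes Streptococcus pyogenes — 5 left.
Novobiocin +: excludes Staphylococcus saprophyticus — 4 left.
DNase -: excludes Staphylococcus aureus — 3 left.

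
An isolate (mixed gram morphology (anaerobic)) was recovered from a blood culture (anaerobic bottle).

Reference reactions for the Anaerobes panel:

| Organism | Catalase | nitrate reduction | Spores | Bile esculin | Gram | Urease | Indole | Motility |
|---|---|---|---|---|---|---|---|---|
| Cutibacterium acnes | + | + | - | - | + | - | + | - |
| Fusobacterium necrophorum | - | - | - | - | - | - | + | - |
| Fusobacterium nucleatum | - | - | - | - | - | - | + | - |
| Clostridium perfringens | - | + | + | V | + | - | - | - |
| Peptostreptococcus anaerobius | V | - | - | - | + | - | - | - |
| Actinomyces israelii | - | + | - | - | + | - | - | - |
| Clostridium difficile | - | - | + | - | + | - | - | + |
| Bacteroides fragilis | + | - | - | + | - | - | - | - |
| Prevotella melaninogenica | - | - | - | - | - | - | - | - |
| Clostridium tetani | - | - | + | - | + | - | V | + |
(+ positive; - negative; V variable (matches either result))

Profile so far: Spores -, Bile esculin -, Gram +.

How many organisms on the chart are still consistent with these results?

3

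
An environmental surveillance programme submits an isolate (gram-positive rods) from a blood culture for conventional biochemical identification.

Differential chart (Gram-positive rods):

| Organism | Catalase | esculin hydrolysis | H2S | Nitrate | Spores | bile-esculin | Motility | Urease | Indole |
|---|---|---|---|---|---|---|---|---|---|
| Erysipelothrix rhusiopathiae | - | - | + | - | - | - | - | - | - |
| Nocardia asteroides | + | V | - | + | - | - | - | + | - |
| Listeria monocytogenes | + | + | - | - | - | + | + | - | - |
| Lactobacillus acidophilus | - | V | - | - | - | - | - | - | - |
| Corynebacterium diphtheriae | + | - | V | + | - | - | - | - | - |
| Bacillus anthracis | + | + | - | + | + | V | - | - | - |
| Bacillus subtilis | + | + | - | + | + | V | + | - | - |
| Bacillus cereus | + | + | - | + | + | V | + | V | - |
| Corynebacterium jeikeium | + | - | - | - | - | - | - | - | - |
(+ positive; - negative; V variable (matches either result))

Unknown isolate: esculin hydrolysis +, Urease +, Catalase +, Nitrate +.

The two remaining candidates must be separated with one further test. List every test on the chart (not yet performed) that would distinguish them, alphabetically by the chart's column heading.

Nitrate +: excludes Erysipelothrix rhusiopathiae, Listeria monocytogenes, Lactobacillus acidophilus, Corynebacterium jeikeium — 5 left.
Catalase +: all 5 remaining candidates are consistent.
esculin hydrolysis +: excludes Corynebacterium diphtheriae — 4 left.
Urease +: excludes Bacillus anthracis, Bacillus subtilis — 2 left.
Two candidates remain: Bacillus cereus and Nocardia asteroides.
  H2S: - vs - — same for both, does not separate.
  Spores: Bacillus cereus +, Nocardia asteroides - — discriminates.
  bile-esculin: V vs - — variable for at least one, does not separate.
  Motility: Bacillus cereus +, Nocardia asteroides - — discriminates.
  Indole: - vs - — same for both, does not separate.

Motility, Spores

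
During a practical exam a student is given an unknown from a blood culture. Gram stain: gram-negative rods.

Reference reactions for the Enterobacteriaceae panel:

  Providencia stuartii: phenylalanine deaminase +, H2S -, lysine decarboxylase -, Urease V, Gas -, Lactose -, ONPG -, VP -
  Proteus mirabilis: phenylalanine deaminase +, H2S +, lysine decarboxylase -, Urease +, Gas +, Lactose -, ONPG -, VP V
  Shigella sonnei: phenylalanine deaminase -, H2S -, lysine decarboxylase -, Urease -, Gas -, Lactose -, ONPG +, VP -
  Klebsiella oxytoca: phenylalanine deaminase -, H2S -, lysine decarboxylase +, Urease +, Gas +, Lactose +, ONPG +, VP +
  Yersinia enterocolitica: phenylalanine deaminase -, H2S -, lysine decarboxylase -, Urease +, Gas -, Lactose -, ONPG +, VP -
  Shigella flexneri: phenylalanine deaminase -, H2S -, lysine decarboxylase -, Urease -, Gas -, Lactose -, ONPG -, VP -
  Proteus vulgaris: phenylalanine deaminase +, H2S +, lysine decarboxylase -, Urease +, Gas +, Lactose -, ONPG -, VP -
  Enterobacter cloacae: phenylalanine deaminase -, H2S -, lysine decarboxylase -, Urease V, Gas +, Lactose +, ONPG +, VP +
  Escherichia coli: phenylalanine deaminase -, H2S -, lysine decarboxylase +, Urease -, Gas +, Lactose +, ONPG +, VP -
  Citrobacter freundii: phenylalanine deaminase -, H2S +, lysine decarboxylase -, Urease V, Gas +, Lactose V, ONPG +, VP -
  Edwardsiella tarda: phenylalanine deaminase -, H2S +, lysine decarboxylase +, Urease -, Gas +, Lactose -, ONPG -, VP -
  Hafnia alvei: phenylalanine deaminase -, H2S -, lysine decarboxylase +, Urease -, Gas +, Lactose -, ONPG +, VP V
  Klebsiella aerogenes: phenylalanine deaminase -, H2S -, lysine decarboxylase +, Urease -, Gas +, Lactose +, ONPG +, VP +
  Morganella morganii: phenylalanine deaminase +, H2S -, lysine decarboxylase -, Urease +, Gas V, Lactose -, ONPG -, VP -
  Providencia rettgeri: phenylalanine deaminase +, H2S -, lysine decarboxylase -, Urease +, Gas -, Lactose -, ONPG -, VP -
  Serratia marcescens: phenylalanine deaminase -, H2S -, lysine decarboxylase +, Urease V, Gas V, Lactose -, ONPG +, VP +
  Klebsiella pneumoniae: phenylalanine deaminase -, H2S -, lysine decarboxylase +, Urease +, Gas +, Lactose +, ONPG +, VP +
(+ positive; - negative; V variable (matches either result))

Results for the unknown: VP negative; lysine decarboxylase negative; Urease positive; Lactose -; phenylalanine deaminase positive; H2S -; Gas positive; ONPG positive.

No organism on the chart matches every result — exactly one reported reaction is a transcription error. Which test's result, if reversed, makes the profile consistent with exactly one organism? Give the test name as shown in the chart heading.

As reported, no row in the chart matches all 8 reactions.
Reversing Gas → still no organism matches.
Reversing H2S → still no organism matches.
Reversing phenylalanine deaminase → still no organism matches.
Reversing Lactose → still no organism matches.
Reversing ONPG (to -) → unique match: Morganella morganii.
Reversing Urease → still no organism matches.
Reversing lysine decarboxylase → still no organism matches.
Reversing VP → still no organism matches.

ONPG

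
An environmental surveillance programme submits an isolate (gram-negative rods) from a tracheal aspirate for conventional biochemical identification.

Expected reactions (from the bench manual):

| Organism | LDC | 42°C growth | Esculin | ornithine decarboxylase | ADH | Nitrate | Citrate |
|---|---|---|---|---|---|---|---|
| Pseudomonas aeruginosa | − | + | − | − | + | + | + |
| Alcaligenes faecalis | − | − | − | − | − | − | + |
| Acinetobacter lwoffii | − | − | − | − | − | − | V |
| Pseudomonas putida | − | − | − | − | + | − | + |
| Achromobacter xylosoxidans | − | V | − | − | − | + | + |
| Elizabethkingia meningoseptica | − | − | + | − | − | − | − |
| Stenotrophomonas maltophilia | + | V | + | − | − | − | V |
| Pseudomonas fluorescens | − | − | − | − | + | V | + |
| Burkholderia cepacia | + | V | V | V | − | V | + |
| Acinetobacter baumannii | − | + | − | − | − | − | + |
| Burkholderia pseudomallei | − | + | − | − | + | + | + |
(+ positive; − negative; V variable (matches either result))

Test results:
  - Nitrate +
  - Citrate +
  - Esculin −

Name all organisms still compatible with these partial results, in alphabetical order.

Esculin −: excludes Elizabethkingia meningoseptica, Stenotrophomonas maltophilia — 9 left.
Nitrate +: excludes Alcaligenes faecalis, Acinetobacter lwoffii, Pseudomonas putida, Acinetobacter baumannii — 5 left.
Citrate +: all 5 remaining candidates are consistent.

Achromobacter xylosoxidans, Burkholderia cepacia, Burkholderia pseudomallei, Pseudomonas aeruginosa, Pseudomonas fluorescens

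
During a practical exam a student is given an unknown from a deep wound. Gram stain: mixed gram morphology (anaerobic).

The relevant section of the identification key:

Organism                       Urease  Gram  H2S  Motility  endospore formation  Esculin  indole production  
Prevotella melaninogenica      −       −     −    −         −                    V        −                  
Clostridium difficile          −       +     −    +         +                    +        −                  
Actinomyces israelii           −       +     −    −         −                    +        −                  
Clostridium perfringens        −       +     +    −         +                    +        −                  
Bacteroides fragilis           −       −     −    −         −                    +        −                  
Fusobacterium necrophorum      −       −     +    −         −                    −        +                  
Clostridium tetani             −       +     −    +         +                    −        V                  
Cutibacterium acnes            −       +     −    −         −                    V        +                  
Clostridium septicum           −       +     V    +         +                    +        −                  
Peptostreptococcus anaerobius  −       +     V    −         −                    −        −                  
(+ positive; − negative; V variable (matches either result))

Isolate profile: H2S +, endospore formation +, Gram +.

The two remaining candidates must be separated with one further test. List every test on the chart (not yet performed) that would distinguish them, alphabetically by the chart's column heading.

endospore formation +: excludes 6 organisms — 4 left.
H2S +: excludes Clostridium difficile, Clostridium tetani — 2 left.
Gram +: all 2 remaining candidates are consistent.
Two candidates remain: Clostridium perfringens and Clostridium septicum.
  Urease: − vs − — same for both, does not separate.
  Motility: Clostridium perfringens −, Clostridium septicum + — discriminates.
  Esculin: + vs + — same for both, does not separate.
  indole production: − vs − — same for both, does not separate.

Motility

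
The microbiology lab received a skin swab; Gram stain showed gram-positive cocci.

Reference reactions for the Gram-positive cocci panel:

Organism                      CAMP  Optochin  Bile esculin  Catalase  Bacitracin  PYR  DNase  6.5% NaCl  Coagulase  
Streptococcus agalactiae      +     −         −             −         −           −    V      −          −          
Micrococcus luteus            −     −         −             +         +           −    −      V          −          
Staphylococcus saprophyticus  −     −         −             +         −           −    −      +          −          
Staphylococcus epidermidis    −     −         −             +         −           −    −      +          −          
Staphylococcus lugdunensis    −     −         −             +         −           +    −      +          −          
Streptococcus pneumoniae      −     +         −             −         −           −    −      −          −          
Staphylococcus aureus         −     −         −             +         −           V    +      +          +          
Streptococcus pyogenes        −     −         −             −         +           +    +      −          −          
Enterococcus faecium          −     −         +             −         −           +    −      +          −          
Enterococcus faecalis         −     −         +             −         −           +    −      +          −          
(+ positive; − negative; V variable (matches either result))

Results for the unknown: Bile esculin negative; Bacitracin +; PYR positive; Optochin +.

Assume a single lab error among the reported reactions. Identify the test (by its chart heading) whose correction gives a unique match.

Optochin

As reported, no row in the chart matches all 4 reactions.
Reversing Bile esculin → still no organism matches.
Reversing Optochin (to −) → unique match: Streptococcus pyogenes.
Reversing Bacitracin → still no organism matches.
Reversing PYR → still no organism matches.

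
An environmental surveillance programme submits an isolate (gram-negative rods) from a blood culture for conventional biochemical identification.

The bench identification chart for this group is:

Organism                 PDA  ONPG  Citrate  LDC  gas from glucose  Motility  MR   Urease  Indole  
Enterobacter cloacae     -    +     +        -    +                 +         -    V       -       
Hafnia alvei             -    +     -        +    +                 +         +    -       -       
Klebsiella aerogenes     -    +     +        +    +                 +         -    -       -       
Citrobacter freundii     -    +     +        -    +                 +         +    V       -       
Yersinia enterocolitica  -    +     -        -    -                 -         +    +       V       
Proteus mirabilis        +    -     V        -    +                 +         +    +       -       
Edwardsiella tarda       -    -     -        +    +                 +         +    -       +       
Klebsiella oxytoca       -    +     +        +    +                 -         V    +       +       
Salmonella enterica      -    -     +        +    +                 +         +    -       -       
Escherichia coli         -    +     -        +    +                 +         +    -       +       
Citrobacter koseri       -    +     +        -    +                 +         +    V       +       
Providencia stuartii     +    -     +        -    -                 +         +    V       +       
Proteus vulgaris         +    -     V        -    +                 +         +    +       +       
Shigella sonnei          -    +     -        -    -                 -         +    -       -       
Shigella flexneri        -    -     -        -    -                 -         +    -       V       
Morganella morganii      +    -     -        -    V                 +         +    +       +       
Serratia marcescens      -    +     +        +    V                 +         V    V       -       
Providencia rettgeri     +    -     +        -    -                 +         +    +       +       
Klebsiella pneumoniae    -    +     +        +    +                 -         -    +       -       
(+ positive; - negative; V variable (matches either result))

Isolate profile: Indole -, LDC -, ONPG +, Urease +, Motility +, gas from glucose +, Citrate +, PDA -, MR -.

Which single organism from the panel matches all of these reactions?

MR -: excludes 14 organisms — 5 left.
PDA -: all 5 remaining candidates are consistent.
Motility +: excludes Klebsiella oxytoca, Klebsiella pneumoniae — 3 left.
ONPG +: all 3 remaining candidates are consistent.
Citrate +: all 3 remaining candidates are consistent.
gas from glucose +: all 3 remaining candidates are consistent.
LDC -: excludes Klebsiella aerogenes, Serratia marcescens — 1 left.
Urease +: the one remaining candidate is consistent.
Indole -: the one remaining candidate is consistent.

Enterobacter cloacae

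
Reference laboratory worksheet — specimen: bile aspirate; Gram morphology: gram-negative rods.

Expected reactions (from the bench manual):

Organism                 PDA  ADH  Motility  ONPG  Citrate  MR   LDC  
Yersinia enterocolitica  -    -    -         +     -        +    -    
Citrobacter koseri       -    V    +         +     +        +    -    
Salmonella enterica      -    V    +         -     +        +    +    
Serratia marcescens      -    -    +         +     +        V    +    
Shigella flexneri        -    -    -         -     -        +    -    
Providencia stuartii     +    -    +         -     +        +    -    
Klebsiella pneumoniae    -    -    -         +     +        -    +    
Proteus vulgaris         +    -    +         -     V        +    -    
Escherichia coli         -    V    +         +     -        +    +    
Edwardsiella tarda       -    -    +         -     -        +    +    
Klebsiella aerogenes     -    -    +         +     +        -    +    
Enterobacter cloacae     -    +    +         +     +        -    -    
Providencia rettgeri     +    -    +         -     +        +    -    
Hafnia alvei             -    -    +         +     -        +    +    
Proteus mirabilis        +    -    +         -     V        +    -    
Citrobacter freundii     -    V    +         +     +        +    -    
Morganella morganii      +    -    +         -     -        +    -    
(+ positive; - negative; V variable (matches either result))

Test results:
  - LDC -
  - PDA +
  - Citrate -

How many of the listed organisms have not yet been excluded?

3

LDC -: excludes 7 organisms — 10 left.
Citrate -: excludes 5 organisms — 5 left.
PDA +: excludes Yersinia enterocolitica, Shigella flexneri — 3 left.
Still consistent: Morganella morganii, Proteus mirabilis, Proteus vulgaris.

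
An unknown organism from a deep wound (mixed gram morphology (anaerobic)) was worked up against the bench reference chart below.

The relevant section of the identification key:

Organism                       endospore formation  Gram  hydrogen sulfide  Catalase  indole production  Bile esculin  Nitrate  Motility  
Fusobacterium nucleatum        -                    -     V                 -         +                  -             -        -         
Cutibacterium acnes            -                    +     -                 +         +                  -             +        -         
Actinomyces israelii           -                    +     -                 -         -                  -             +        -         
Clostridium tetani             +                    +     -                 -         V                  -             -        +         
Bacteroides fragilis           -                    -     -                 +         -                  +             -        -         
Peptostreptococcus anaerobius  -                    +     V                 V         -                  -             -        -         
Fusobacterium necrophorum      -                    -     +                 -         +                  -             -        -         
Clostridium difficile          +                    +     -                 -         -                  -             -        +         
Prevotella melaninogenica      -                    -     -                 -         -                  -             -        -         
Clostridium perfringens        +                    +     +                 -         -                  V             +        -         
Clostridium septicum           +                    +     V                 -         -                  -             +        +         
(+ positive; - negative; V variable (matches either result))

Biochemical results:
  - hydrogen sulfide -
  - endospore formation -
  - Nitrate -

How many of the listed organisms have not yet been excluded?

4

hydrogen sulfide -: excludes Fusobacterium necrophorum, Clostridium perfringens — 9 left.
Nitrate -: excludes Cutibacterium acnes, Actinomyces israelii, Clostridium septicum — 6 left.
endospore formation -: excludes Clostridium tetani, Clostridium difficile — 4 left.
Still consistent: Bacteroides fragilis, Fusobacterium nucleatum, Peptostreptococcus anaerobius, Prevotella melaninogenica.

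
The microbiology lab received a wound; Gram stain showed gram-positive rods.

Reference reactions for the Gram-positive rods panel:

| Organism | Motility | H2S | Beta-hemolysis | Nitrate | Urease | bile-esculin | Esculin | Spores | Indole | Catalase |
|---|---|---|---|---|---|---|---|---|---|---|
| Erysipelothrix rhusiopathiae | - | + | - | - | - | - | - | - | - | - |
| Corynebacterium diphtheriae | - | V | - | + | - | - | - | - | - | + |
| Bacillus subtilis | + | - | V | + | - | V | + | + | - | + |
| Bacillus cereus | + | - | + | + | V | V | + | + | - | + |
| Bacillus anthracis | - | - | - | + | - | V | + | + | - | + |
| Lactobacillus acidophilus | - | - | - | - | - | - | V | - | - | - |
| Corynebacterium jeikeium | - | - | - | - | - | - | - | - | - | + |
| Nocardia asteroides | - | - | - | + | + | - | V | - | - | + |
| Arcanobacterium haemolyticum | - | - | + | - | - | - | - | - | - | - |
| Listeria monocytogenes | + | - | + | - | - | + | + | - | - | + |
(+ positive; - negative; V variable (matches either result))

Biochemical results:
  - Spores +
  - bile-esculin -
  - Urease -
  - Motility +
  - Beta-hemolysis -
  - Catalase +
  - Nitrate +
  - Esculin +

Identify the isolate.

Bacillus subtilis

Motility +: excludes 7 organisms — 3 left.
Beta-hemolysis -: excludes Bacillus cereus, Listeria monocytogenes — 1 left.
Esculin +: the one remaining candidate is consistent.
Nitrate +: the one remaining candidate is consistent.
bile-esculin -: the one remaining candidate is consistent.
Spores +: the one remaining candidate is consistent.
Urease -: the one remaining candidate is consistent.
Catalase +: the one remaining candidate is consistent.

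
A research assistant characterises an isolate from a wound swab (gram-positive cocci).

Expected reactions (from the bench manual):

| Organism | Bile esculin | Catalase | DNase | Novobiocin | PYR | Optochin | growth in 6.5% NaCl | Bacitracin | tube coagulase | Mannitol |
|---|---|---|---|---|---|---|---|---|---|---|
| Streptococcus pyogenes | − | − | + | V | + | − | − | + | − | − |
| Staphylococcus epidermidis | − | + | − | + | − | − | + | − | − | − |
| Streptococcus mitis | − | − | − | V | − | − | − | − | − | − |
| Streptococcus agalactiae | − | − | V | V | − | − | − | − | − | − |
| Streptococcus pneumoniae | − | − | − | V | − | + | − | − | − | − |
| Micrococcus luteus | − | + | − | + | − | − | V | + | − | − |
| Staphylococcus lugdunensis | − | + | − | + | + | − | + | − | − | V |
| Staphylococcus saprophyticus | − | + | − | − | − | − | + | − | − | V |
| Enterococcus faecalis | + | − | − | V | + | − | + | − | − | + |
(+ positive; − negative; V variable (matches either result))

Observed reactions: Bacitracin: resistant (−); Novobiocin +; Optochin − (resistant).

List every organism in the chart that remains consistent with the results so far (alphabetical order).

Enterococcus faecalis, Staphylococcus epidermidis, Staphylococcus lugdunensis, Streptococcus agalactiae, Streptococcus mitis

Novobiocin +: excludes Staphylococcus saprophyticus — 8 left.
Optochin −: excludes Streptococcus pneumoniae — 7 left.
Bacitracin −: excludes Streptococcus pyogenes, Micrococcus luteus — 5 left.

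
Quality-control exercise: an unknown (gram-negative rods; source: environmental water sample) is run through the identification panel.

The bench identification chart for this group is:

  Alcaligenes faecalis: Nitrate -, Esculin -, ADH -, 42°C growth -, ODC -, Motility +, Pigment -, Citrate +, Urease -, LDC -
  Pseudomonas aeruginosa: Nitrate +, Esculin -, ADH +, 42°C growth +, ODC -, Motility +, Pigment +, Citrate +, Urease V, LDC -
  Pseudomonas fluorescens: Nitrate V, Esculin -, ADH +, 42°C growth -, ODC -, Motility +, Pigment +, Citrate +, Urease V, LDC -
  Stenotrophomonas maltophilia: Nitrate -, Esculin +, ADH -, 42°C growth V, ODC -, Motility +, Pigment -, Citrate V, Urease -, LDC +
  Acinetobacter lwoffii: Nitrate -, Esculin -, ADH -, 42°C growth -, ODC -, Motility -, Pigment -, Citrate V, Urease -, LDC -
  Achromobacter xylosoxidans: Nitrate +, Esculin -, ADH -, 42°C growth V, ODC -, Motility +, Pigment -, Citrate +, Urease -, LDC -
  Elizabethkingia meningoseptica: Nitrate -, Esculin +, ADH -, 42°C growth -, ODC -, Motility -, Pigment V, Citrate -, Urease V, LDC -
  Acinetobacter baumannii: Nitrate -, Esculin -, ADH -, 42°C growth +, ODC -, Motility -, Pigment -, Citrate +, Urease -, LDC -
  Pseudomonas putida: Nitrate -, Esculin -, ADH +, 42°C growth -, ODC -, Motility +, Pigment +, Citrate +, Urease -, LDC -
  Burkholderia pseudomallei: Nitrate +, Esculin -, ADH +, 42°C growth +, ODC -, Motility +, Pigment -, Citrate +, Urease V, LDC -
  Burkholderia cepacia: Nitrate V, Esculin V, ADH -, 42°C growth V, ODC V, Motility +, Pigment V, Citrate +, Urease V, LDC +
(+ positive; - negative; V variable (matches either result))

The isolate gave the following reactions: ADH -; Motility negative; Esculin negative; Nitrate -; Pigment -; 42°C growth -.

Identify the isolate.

Nitrate -: excludes Pseudomonas aeruginosa, Achromobacter xylosoxidans, Burkholderia pseudomallei — 8 left.
Motility -: excludes 5 organisms — 3 left.
42°C growth -: excludes Acinetobacter baumannii — 2 left.
Pigment -: all 2 remaining candidates are consistent.
Esculin -: excludes Elizabethkingia meningoseptica — 1 left.
ADH -: the one remaining candidate is consistent.

Acinetobacter lwoffii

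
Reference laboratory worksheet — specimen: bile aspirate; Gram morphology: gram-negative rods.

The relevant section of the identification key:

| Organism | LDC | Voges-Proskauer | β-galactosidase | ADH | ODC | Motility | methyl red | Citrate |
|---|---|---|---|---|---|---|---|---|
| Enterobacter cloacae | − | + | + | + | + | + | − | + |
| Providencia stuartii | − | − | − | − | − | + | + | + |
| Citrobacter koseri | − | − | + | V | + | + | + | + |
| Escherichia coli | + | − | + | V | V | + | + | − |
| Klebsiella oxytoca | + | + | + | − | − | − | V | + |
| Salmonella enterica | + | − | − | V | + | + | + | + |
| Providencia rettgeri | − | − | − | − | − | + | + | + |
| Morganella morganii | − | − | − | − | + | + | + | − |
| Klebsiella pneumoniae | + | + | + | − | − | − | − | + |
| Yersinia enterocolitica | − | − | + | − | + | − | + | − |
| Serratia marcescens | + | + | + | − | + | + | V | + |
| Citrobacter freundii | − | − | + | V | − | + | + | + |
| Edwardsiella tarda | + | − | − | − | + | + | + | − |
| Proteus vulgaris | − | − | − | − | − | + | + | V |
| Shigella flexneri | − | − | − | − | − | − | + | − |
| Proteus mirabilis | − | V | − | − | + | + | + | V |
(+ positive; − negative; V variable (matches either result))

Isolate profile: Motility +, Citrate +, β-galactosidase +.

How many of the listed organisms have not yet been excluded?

Motility +: excludes Klebsiella oxytoca, Klebsiella pneumoniae, Yersinia enterocolitica, Shigella flexneri — 12 left.
Citrate +: excludes Escherichia coli, Morganella morganii, Edwardsiella tarda — 9 left.
β-galactosidase +: excludes 5 organisms — 4 left.
Still consistent: Citrobacter freundii, Citrobacter koseri, Enterobacter cloacae, Serratia marcescens.

4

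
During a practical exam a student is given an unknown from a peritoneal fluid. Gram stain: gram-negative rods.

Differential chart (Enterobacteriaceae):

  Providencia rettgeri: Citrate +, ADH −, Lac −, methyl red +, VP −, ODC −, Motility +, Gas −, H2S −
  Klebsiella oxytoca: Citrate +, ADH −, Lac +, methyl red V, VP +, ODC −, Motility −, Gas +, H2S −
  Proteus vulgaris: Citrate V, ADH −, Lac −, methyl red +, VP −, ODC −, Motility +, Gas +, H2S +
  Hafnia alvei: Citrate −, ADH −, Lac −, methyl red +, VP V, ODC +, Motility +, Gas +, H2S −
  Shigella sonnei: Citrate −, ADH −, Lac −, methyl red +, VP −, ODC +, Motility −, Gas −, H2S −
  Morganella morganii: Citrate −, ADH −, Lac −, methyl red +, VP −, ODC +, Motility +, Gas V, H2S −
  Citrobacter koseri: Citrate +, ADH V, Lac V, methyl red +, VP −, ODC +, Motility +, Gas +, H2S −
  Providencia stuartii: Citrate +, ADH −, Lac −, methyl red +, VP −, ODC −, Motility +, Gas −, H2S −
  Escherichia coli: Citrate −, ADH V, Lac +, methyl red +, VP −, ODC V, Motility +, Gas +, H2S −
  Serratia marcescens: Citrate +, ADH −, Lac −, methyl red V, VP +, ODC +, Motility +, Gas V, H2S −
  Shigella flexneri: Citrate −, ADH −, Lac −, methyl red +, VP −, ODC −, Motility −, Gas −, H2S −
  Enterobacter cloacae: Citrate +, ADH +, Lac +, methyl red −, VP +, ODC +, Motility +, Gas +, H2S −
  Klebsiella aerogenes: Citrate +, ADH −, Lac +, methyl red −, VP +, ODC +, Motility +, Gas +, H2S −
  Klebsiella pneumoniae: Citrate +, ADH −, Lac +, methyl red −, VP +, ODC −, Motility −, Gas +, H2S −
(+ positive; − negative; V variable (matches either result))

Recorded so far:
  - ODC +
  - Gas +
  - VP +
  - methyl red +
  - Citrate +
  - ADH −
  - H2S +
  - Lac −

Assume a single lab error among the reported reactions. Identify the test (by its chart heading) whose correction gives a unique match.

As reported, no row in the chart matches all 8 reactions.
Reversing Gas → still no organism matches.
Reversing Lac → still no organism matches.
Reversing ADH → still no organism matches.
Reversing VP → still no organism matches.
Reversing H2S (to −) → unique match: Serratia marcescens.
Reversing Citrate → still no organism matches.
Reversing ODC → still no organism matches.
Reversing methyl red → still no organism matches.

H2S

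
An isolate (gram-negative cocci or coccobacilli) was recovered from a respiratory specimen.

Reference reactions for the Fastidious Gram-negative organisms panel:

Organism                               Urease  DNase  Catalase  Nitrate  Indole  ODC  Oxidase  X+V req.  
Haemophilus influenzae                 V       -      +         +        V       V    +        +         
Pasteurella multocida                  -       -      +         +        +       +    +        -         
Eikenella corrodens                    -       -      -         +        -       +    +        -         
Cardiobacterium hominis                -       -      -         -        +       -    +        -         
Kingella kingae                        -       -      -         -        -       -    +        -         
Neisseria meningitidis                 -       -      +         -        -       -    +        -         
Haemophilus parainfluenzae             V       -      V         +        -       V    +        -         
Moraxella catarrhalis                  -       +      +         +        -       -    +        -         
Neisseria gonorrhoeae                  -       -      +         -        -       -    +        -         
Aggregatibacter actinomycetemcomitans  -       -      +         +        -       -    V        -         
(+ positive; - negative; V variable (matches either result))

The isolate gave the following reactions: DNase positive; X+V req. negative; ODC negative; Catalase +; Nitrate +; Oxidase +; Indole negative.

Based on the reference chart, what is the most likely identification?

Moraxella catarrhalis

Indole -: excludes Pasteurella multocida, Cardiobacterium hominis — 8 left.
Nitrate +: excludes Kingella kingae, Neisseria meningitidis, Neisseria gonorrhoeae — 5 left.
Catalase +: excludes Eikenella corrodens — 4 left.
DNase +: excludes Haemophilus influenzae, Haemophilus parainfluenzae, Aggregatibacter actinomycetemcomitans — 1 left.
ODC -: the one remaining candidate is consistent.
Oxidase +: the one remaining candidate is consistent.
X+V req. -: the one remaining candidate is consistent.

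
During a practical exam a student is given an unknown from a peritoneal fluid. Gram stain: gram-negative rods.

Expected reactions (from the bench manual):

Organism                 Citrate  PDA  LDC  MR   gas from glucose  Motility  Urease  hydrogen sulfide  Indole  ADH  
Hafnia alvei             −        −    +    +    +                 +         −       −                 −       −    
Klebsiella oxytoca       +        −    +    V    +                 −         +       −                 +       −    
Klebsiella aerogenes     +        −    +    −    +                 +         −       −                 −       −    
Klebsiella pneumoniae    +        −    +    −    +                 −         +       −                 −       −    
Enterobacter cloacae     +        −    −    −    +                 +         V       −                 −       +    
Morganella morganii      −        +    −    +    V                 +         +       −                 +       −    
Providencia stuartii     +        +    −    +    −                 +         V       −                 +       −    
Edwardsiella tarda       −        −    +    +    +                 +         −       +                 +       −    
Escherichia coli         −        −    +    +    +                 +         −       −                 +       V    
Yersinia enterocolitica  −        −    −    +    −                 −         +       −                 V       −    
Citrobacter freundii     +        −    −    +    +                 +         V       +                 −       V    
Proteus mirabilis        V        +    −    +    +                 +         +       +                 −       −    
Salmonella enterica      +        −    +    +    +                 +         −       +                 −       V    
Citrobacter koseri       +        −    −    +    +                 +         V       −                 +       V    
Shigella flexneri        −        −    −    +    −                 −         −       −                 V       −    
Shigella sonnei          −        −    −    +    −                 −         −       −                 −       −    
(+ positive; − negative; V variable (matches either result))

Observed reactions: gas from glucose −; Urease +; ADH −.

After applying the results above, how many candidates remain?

3

ADH −: excludes Enterobacter cloacae — 15 left.
gas from glucose −: excludes 10 organisms — 5 left.
Urease +: excludes Shigella flexneri, Shigella sonnei — 3 left.
Still consistent: Morganella morganii, Providencia stuartii, Yersinia enterocolitica.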